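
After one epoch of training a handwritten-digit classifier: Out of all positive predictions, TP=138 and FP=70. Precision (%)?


Precision = TP/(TP+FP)
= 138/(138+70)
= 138/208 = 66.35%

66.35%


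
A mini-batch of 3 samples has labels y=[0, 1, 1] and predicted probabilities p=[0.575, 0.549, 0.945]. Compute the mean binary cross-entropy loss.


L[0] = -ln(1-0.575) = -ln(0.425) = 0.8557
L[1] = -ln(0.549) = 0.5997
L[2] = -ln(0.945) = 0.0566
mean = (0.8557 + 0.5997 + 0.0566)/3 = 0.504

0.504


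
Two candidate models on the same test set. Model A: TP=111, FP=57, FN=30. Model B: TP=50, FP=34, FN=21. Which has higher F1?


Model A: P=111/168=0.6607, R=111/141=0.7872, F1=2PR/(P+R)=2TP/(2TP+FP+FN)=222/309=0.7184
Model B: P=50/84=0.5952, R=50/71=0.7042, F1=2PR/(P+R)=2TP/(2TP+FP+FN)=100/155=0.6452
0.7184 > 0.6452 → Model A

Model A


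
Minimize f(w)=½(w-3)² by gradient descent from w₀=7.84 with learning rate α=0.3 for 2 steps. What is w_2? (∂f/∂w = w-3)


step 1: grad = 7.84-3 = 4.84; w = 7.84 - 0.3·(4.84) = 6.388
step 2: grad = 6.388-3 = 3.388; w = 6.388 - 0.3·(3.388) = 5.3716

5.3716


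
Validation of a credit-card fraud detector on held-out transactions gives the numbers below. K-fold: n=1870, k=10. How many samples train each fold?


Fold size = 1870/10 = 187
Training per fold = 1870 - 187 = 1683

1683


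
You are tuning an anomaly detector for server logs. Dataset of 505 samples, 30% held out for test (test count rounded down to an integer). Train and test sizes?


Test = ⌊505·30/100⌋ = 151
Train = 505 - 151 = 354

Train: 354, Test: 151


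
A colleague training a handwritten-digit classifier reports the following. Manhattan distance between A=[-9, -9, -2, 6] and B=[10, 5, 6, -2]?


d = |-9-10| + |-9-5| + |-2-6| + |6+ 2|
  = 19 + 14 + 8 + 8
  = 49

49


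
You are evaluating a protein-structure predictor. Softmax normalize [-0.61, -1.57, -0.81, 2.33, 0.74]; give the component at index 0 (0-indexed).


Exponentials: e^-0.61=0.5434, e^-1.57=0.208, e^-0.81=0.4449, e^2.33=10.2779, e^0.74=2.0959
Sum = 13.5701
Softmax = [0.04, 0.0153, 0.0328, 0.7574, 0.1545]
p[0] = 0.5434/13.5701 = 0.04

0.04


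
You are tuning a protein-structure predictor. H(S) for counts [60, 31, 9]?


Probabilities: [60/100, 31/100, 9/100] ≈ [0.6, 0.31, 0.09]
H = -((60/100)·log₂(60/100) + (31/100)·log₂(31/100) + (9/100)·log₂(9/100))
  = 1.2786 bits

1.2786 bits


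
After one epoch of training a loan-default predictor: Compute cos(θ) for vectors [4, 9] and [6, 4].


A·B = 4·6 + 9·4 = 60
‖A‖ = √97 = 9.8489, ‖B‖ = √52 = 7.2111
cos = 60/(√97·√52) = 60/√5044 = 0.8448

0.8448


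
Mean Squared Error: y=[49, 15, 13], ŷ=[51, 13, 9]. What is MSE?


Squared errors: (49-51)²=4, (15-13)²=4, (13-9)²=16
Sum = 24
MSE = 24/3 = 8

8


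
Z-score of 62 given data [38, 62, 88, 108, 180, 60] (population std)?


μ = 89.3333, σ = 46.2121
z = (62 - 89.3333)/46.2121 = -0.5915

-0.5915


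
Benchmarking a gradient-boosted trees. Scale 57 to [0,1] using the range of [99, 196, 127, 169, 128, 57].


min=57, max=196
(57-57)/(196-57) = 0/139 = 0.0

0.0


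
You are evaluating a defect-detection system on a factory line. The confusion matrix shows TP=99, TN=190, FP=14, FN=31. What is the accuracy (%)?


Accuracy = (TP+TN)/(TP+TN+FP+FN)
= (99+190)/(334)
= 289/334 = 86.53%

86.53%


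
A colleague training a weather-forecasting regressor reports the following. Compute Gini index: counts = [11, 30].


Probabilities: [11/41, 30/41] ≈ [0.2683, 0.7317]
Σpᵢ² = (121 + 900)/41² = 1021/1681
Gini = 1 - Σpᵢ² = 1 - 1021/1681 = 0.3926

0.3926


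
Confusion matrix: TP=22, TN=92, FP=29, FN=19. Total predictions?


Total = TP + TN + FP + FN
= 22 + 92 + 29 + 19
= 162
(Predicted positive: 51, predicted negative: 111)

162


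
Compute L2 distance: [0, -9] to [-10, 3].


d = √((0+ 10)² + (-9-3)²)
  = √(100 + 144)
  = √244 = 15.6205

15.6205


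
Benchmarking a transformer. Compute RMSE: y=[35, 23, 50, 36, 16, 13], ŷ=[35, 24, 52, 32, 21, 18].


MSE = 71/6 = 11.8333
RMSE = √(71/6) = 3.44

3.44


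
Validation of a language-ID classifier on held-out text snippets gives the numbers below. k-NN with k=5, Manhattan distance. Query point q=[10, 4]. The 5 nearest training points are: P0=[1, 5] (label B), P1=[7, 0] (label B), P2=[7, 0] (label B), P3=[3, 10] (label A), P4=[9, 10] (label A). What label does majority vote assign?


d(q,P0) = 10  (label B)
d(q,P1) = 7  (label B)
d(q,P2) = 7  (label B)
d(q,P3) = 13  (label A)
d(q,P4) = 7  (label A)
Votes: A=2, B=3
Majority → B

B


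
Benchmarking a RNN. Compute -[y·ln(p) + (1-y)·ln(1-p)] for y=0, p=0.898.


BCE = -[y·ln(p) + (1-y)·ln(1-p)]
= -0 - 1·ln(1-0.898)
= -ln(0.102) = 2.2828

2.2828


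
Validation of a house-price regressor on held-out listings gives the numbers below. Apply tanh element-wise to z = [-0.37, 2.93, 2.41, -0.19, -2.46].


tanh(-0.37) = -0.354
tanh(2.93) = 0.9943
tanh(2.41) = 0.984
tanh(-0.19) = -0.1877
tanh(-2.46) = -0.9855
result = [-0.354, 0.9943, 0.984, -0.1877, -0.9855]

[-0.354, 0.9943, 0.984, -0.1877, -0.9855]


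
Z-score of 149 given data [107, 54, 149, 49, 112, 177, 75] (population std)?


μ = 103.2857, σ = 44.3838
z = (149 - 103.2857)/44.3838 = 1.03

1.03


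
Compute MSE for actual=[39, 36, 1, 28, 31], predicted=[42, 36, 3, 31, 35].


Squared errors: (39-42)²=9, (36-36)²=0, (1-3)²=4, (28-31)²=9, (31-35)²=16
Sum = 38
MSE = 38/5 = 38/5

38/5


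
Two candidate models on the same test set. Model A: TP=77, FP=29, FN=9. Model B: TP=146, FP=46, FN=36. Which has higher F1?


Model A: P=77/106=0.7264, R=77/86=0.8953, F1=2PR/(P+R)=2TP/(2TP+FP+FN)=154/192=0.8021
Model B: P=146/192=0.7604, R=146/182=0.8022, F1=2PR/(P+R)=2TP/(2TP+FP+FN)=292/374=0.7807
0.8021 > 0.7807 → Model A

Model A


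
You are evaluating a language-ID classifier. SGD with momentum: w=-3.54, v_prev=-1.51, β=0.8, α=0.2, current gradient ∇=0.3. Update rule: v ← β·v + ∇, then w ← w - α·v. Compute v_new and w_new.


v_new = 0.8·-1.51 + 0.3 = -1.208 + 0.3 = -0.908
w_new = -3.54 - 0.2·-0.908 = -3.54 + 0.1816 = -3.3584

v_new=-0.908, w_new=-3.3584


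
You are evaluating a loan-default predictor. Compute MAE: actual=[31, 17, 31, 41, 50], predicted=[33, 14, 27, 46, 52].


Absolute errors: |31-33|=2, |17-14|=3, |31-27|=4, |41-46|=5, |50-52|=2
Sum = 16
MAE = 16/5 = 16/5

16/5


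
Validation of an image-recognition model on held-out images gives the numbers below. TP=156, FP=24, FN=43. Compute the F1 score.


Precision = 156/180 = 0.8667
Recall = 156/199 = 0.7839
F1 = 2·P·R/(P+R) = 2·TP/(2·TP+FP+FN) = 312/(312+24+43) = 312/379 = 0.8232

0.8232


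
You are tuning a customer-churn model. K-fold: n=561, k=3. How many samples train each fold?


Fold size = 561/3 = 187
Training per fold = 561 - 187 = 374

374


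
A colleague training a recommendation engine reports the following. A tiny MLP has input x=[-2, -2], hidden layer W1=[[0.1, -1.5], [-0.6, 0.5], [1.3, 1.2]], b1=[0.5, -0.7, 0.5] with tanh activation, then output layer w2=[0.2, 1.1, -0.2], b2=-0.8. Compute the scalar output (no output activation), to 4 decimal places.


z1[0] = (0.1)·(-2) + (-1.5)·(-2) + 0.5 = 3.3
z1[1] = (-0.6)·(-2) + (0.5)·(-2) - 0.7 = -0.5
z1[2] = (1.3)·(-2) + (1.2)·(-2) + 0.5 = -4.5
h = tanh(z1) = [0.9973, -0.4621, -0.9998]
output = (0.2)·(0.9973) + (1.1)·(-0.4621) + (-0.2)·(-0.9998) - 0.8 = -0.9089

-0.9089


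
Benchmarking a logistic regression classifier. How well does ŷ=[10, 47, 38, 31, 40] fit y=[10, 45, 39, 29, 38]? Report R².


ȳ = 32.2
SS_res = Σ(y-ŷ)² = 13
SS_tot = Σ(y-ȳ)² = 746.8
R² = 1 - SS_res/SS_tot = 1 - 0.0174 = 0.9826

0.9826


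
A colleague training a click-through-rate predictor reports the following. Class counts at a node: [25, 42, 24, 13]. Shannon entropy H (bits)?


Probabilities: [25/104, 42/104, 24/104, 13/104] ≈ [0.2404, 0.4038, 0.2308, 0.125]
H = -((25/104)·log₂(25/104) + (42/104)·log₂(42/104) + (24/104)·log₂(24/104) + (13/104)·log₂(13/104))
  = 1.8858 bits

1.8858 bits


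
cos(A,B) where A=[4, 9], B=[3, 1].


A·B = 4·3 + 9·1 = 21
‖A‖ = √97 = 9.8489, ‖B‖ = √10 = 3.1623
cos = 21/(√97·√10) = 21/√970 = 0.6743

0.6743


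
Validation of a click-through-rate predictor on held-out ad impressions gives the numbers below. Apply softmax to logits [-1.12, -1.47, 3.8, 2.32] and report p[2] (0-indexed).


Exponentials: e^-1.12=0.3263, e^-1.47=0.2299, e^3.8=44.7012, e^2.32=10.1757
Sum = 55.4331
Softmax = [0.0059, 0.0041, 0.8064, 0.1836]
p[2] = 44.7012/55.4331 = 0.8064

0.8064


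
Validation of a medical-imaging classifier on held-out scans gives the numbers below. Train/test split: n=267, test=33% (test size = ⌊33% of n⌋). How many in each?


Test = ⌊267·33/100⌋ = 88
Train = 267 - 88 = 179

Train: 179, Test: 88


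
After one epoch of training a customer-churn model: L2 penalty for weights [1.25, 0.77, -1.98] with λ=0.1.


‖w‖₂² = (1.25)² + (0.77)² + (-1.98)²
     = 1.5625 + 0.5929 + 3.9204
     = 6.0758
λ·‖w‖₂² = 0.1·6.0758 = 0.60758

0.60758


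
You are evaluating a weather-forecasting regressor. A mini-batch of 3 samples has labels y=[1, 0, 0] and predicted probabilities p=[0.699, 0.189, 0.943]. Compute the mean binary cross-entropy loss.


L[0] = -ln(0.699) = 0.3581
L[1] = -ln(1-0.189) = -ln(0.811) = 0.2095
L[2] = -ln(1-0.943) = -ln(0.057) = 2.8647
mean = (0.3581 + 0.2095 + 2.8647)/3 = 1.1441

1.1441


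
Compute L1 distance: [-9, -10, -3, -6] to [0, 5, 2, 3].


d = |-9-0| + |-10-5| + |-3-2| + |-6-3|
  = 9 + 15 + 5 + 9
  = 38

38


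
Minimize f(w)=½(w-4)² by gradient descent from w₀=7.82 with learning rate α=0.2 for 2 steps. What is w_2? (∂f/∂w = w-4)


step 1: grad = 7.82-4 = 3.82; w = 7.82 - 0.2·(3.82) = 7.056
step 2: grad = 7.056-4 = 3.056; w = 7.056 - 0.2·(3.056) = 6.4448

6.4448


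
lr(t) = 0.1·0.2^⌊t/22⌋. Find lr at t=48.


n_drops = ⌊48/22⌋ = 2
lr = 0.1·0.2^2 = 0.1·0.04 = 0.004

0.004


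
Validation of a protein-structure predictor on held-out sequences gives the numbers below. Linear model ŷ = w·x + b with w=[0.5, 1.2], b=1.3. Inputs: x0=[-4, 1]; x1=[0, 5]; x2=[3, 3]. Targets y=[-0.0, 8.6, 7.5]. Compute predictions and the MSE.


ŷ0 = (0.5)·(-4) + (1.2)·(1) + 1.3 = 0.5
ŷ1 = (0.5)·(0) + (1.2)·(5) + 1.3 = 7.3
ŷ2 = (0.5)·(3) + (1.2)·(3) + 1.3 = 6.4
errors² = [0.25, 1.69, 1.21]
MSE = 3.1500/3 = 1.05

1.05


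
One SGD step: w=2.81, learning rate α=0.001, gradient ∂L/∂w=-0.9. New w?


w_new = w - α·∇
= 2.81 - 0.001·-0.9
= 2.81 + 0.0009
= 2.8109

2.8109


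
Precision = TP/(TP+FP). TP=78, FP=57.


Precision = TP/(TP+FP)
= 78/(78+57)
= 78/135 = 57.78%

57.78%


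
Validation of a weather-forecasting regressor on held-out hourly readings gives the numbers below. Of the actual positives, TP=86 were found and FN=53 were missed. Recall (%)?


Recall = TP/(TP+FN)
= 86/(86+53)
= 86/139 = 61.87%

61.87%


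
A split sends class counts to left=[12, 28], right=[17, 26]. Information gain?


Parent = [29, 54], H_parent = 0.9335
H_left = 0.8813 (n=40), H_right = 0.9682 (n=43)
H_children = (40/83)·0.8813 + (43/83)·0.9682 = 0.9263
IG = 0.9335 - 0.9263 = 0.0072

0.0072


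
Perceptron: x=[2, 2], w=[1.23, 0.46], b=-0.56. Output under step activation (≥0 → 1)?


z = (2)·(1.23) + (2)·(0.46) - 0.56
  = 2.82
step(z) = 1 (z≥0)

1


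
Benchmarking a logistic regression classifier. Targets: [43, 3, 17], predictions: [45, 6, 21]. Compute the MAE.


Absolute errors: |43-45|=2, |3-6|=3, |17-21|=4
Sum = 9
MAE = 9/3 = 3

3


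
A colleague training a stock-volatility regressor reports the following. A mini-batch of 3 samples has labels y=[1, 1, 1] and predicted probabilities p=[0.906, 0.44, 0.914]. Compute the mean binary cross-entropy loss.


L[0] = -ln(0.906) = 0.0987
L[1] = -ln(0.44) = 0.821
L[2] = -ln(0.914) = 0.0899
mean = (0.0987 + 0.821 + 0.0899)/3 = 0.3365

0.3365


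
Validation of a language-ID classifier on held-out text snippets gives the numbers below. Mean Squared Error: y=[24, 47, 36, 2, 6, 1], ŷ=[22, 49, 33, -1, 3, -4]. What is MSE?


Squared errors: (24-22)²=4, (47-49)²=4, (36-33)²=9, (2+ 1)²=9, (6-3)²=9, (1+ 4)²=25
Sum = 60
MSE = 60/6 = 10

10


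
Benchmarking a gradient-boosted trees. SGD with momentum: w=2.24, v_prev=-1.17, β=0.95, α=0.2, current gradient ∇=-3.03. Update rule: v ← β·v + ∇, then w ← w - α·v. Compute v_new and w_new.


v_new = 0.95·-1.17 - 3.03 = -1.1115 - 3.03 = -4.1415
w_new = 2.24 - 0.2·-4.1415 = 2.24 + 0.8283 = 3.0683

v_new=-4.1415, w_new=3.0683


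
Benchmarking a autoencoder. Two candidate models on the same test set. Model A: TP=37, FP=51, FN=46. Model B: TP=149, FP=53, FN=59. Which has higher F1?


Model A: P=37/88=0.4205, R=37/83=0.4458, F1=2PR/(P+R)=2TP/(2TP+FP+FN)=74/171=0.4327
Model B: P=149/202=0.7376, R=149/208=0.7163, F1=2PR/(P+R)=2TP/(2TP+FP+FN)=298/410=0.7268
0.4327 < 0.7268 → Model B

Model B


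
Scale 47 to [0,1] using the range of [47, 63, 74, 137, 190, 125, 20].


min=20, max=190
(47-20)/(190-20) = 27/170 = 0.1588

0.1588


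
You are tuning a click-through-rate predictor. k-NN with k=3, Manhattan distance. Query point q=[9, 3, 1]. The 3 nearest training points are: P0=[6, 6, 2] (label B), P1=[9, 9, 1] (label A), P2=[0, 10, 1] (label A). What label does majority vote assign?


d(q,P0) = 7  (label B)
d(q,P1) = 6  (label A)
d(q,P2) = 16  (label A)
Votes: A=2, B=1
Majority → A

A


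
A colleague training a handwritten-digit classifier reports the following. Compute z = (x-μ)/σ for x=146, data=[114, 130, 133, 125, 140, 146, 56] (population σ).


μ = 120.5714, σ = 28.0299
z = (146 - 120.5714)/28.0299 = 0.9072

0.9072


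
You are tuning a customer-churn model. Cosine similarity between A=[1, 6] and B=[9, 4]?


A·B = 1·9 + 6·4 = 33
‖A‖ = √37 = 6.0828, ‖B‖ = √97 = 9.8489
cos = 33/(√37·√97) = 33/√3589 = 0.5508

0.5508


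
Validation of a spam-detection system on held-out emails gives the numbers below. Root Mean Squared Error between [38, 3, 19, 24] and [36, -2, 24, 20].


MSE = 70/4 = 17.5
RMSE = √(70/4) = 4.1833

4.1833


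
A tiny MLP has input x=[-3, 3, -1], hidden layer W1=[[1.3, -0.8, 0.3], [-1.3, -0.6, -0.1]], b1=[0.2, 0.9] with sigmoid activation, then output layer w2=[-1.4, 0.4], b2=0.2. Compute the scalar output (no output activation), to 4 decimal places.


z1[0] = (1.3)·(-3) + (-0.8)·(3) + (0.3)·(-1) + 0.2 = -6.4
z1[1] = (-1.3)·(-3) + (-0.6)·(3) + (-0.1)·(-1) + 0.9 = 3.1
h = sigmoid(z1) = [0.0017, 0.9569]
output = (-1.4)·(0.0017) + (0.4)·(0.9569) + 0.2 = 0.5804

0.5804


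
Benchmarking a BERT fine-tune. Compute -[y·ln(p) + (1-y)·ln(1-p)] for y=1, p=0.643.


BCE = -[y·ln(p) + (1-y)·ln(1-p)]
= -1·ln(0.643) - 0
= -ln(0.643) = 0.4416

0.4416


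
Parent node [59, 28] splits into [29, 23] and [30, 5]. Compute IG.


Parent = [59, 28], H_parent = 0.9064
H_left = 0.9904 (n=52), H_right = 0.5917 (n=35)
H_children = (52/87)·0.9904 + (35/87)·0.5917 = 0.83
IG = 0.9064 - 0.83 = 0.0764

0.0764


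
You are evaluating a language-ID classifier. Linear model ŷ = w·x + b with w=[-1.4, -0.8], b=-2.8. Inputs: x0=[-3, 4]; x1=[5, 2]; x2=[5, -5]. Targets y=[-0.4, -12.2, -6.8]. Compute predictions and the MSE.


ŷ0 = (-1.4)·(-3) + (-0.8)·(4) - 2.8 = -1.8
ŷ1 = (-1.4)·(5) + (-0.8)·(2) - 2.8 = -11.4
ŷ2 = (-1.4)·(5) + (-0.8)·(-5) - 2.8 = -5.8
errors² = [1.96, 0.64, 1.0]
MSE = 3.6000/3 = 1.2

1.2


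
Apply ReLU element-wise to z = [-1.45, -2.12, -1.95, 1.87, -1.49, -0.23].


ReLU(-1.45) = max(0, -1.45) = 0.0
ReLU(-2.12) = max(0, -2.12) = 0.0
ReLU(-1.95) = max(0, -1.95) = 0.0
ReLU(1.87) = max(0, 1.87) = 1.87
ReLU(-1.49) = max(0, -1.49) = 0.0
ReLU(-0.23) = max(0, -0.23) = 0.0
result = [0.0, 0.0, 0.0, 1.87, 0.0, 0.0]

[0.0, 0.0, 0.0, 1.87, 0.0, 0.0]


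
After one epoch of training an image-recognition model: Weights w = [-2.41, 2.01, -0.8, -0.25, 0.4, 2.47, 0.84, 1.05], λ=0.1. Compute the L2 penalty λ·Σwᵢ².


‖w‖₂² = (-2.41)² + (2.01)² + (-0.8)² + (-0.25)² + (0.4)² + (2.47)² + (0.84)² + (1.05)²
     = 5.8081 + 4.0401 + 0.64 + 0.0625 + 0.16 + 6.1009 + 0.7056 + 1.1025
     = 18.6197
λ·‖w‖₂² = 0.1·18.6197 = 1.86197

1.86197


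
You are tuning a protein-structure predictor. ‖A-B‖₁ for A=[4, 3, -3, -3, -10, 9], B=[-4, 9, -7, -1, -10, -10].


d = |4+ 4| + |3-9| + |-3+ 7| + |-3+ 1| + |-10+ 10| + |9+ 10|
  = 8 + 6 + 4 + 2 + 0 + 19
  = 39

39


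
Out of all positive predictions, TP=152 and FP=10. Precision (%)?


Precision = TP/(TP+FP)
= 152/(152+10)
= 152/162 = 93.83%

93.83%


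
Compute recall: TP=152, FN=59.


Recall = TP/(TP+FN)
= 152/(152+59)
= 152/211 = 72.04%

72.04%


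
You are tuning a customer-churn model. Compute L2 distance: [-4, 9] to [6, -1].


d = √((-4-6)² + (9+ 1)²)
  = √(100 + 100)
  = √200 = 14.1421

14.1421


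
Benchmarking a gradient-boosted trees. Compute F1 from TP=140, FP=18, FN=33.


Precision = 140/158 = 0.8861
Recall = 140/173 = 0.8092
F1 = 2·P·R/(P+R) = 2·TP/(2·TP+FP+FN) = 280/(280+18+33) = 280/331 = 0.8459

0.8459


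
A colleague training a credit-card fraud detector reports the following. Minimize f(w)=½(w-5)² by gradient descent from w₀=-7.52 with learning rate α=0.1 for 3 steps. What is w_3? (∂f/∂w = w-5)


step 1: grad = -7.52-5 = -12.52; w = -7.52 - 0.1·(-12.52) = -6.268
step 2: grad = -6.268-5 = -11.268; w = -6.268 - 0.1·(-11.268) = -5.1412
step 3: grad = -5.1412-5 = -10.1412; w = -5.1412 - 0.1·(-10.1412) = -4.12708

-4.12708


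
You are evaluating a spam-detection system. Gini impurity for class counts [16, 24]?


Probabilities: [16/40, 24/40] ≈ [0.4, 0.6]
Σpᵢ² = (256 + 576)/40² = 832/1600
Gini = 1 - Σpᵢ² = 1 - 832/1600 = 0.48

0.48


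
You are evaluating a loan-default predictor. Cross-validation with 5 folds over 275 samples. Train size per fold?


Fold size = 275/5 = 55
Training per fold = 275 - 55 = 220

220


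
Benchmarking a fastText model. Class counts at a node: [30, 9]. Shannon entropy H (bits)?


Probabilities: [30/39, 9/39] ≈ [0.7692, 0.2308]
H = -((30/39)·log₂(30/39) + (9/39)·log₂(9/39))
  = 0.7793 bits

0.7793 bits


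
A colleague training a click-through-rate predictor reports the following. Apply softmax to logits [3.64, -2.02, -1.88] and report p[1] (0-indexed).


Exponentials: e^3.64=38.0918, e^-2.02=0.1327, e^-1.88=0.1526
Sum = 38.3771
Softmax = [0.9926, 0.0035, 0.004]
p[1] = 0.1327/38.3771 = 0.0035

0.0035


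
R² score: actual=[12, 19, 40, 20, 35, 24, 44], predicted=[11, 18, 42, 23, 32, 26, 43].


ȳ = 27.7143
SS_res = Σ(y-ŷ)² = 29
SS_tot = Σ(y-ȳ)² = 865.43
R² = 1 - SS_res/SS_tot = 1 - 0.0335 = 0.9665

0.9665


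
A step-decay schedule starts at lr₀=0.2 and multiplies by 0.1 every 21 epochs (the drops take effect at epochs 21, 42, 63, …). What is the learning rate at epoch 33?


n_drops = ⌊33/21⌋ = 1
lr = 0.2·0.1^1 = 0.2·0.1 = 0.02

0.02


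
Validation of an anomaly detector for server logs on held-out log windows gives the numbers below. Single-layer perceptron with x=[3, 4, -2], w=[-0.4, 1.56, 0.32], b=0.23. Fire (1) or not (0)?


z = (3)·(-0.4) + (4)·(1.56) + (-2)·(0.32) + 0.23
  = 4.63
step(z) = 1 (z≥0)

1


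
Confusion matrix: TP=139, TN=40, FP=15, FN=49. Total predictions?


Total = TP + TN + FP + FN
= 139 + 40 + 15 + 49
= 243
(Predicted positive: 154, predicted negative: 89)

243


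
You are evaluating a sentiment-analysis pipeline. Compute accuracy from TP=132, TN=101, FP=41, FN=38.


Accuracy = (TP+TN)/(TP+TN+FP+FN)
= (132+101)/(312)
= 233/312 = 74.68%

74.68%


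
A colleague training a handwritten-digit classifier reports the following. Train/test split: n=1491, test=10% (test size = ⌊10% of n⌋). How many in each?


Test = ⌊1491·10/100⌋ = 149
Train = 1491 - 149 = 1342

Train: 1342, Test: 149


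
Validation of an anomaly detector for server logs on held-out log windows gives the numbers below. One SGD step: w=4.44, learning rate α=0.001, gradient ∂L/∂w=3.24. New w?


w_new = w - α·∇
= 4.44 - 0.001·3.24
= 4.44 - 0.00324
= 4.43676

4.43676


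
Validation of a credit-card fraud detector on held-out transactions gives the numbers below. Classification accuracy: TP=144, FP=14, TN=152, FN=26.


Accuracy = (TP+TN)/(TP+TN+FP+FN)
= (144+152)/(336)
= 296/336 = 88.1%

88.1%


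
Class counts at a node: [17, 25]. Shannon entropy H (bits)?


Probabilities: [17/42, 25/42] ≈ [0.4048, 0.5952]
H = -((17/42)·log₂(17/42) + (25/42)·log₂(25/42))
  = 0.9737 bits

0.9737 bits


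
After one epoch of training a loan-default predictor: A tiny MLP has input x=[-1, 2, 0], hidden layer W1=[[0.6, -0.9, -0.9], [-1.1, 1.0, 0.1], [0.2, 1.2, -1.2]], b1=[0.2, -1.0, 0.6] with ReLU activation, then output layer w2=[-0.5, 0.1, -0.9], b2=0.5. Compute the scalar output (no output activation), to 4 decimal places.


z1[0] = (0.6)·(-1) + (-0.9)·(2) + (-0.9)·(0) + 0.2 = -2.2
z1[1] = (-1.1)·(-1) + (1.0)·(2) + (0.1)·(0) - 1.0 = 2.1
z1[2] = (0.2)·(-1) + (1.2)·(2) + (-1.2)·(0) + 0.6 = 2.8
h = ReLU(z1) = [0.0, 2.1, 2.8]
output = (-0.5)·(0.0) + (0.1)·(2.1) + (-0.9)·(2.8) + 0.5 = -1.81

-1.81


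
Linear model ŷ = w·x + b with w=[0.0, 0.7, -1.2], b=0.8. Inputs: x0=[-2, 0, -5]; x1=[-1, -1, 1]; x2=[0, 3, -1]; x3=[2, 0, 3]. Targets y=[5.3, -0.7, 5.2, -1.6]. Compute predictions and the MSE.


ŷ0 = (0.0)·(-2) + (0.7)·(0) + (-1.2)·(-5) + 0.8 = 6.8
ŷ1 = (0.0)·(-1) + (0.7)·(-1) + (-1.2)·(1) + 0.8 = -1.1
ŷ2 = (0.0)·(0) + (0.7)·(3) + (-1.2)·(-1) + 0.8 = 4.1
ŷ3 = (0.0)·(2) + (0.7)·(0) + (-1.2)·(3) + 0.8 = -2.8
errors² = [2.25, 0.16, 1.21, 1.44]
MSE = 5.0600/4 = 1.265

1.265


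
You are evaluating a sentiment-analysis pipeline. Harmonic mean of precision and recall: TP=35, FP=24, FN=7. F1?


Precision = 35/59 = 0.5932
Recall = 35/42 = 0.8333
F1 = 2·P·R/(P+R) = 2·TP/(2·TP+FP+FN) = 70/(70+24+7) = 70/101 = 0.6931

0.6931


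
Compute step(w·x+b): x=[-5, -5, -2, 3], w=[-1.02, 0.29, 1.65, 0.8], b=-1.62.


z = (-5)·(-1.02) + (-5)·(0.29) + (-2)·(1.65) + (3)·(0.8) - 1.62
  = 1.13
step(z) = 1 (z≥0)

1


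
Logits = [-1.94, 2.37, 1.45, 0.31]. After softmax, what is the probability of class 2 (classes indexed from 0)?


Exponentials: e^-1.94=0.1437, e^2.37=10.6974, e^1.45=4.2631, e^0.31=1.3634
Sum = 16.4676
Softmax = [0.0087, 0.6496, 0.2589, 0.0828]
p[2] = 4.2631/16.4676 = 0.2589

0.2589


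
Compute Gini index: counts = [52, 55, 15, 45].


Probabilities: [52/167, 55/167, 15/167, 45/167] ≈ [0.3114, 0.3293, 0.0898, 0.2695]
Σpᵢ² = (2704 + 3025 + 225 + 2025)/167² = 7979/27889
Gini = 1 - Σpᵢ² = 1 - 7979/27889 = 0.7139

0.7139


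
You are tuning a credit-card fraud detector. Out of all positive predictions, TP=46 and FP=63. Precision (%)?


Precision = TP/(TP+FP)
= 46/(46+63)
= 46/109 = 42.2%

42.2%


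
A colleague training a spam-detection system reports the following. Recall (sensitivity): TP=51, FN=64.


Recall = TP/(TP+FN)
= 51/(51+64)
= 51/115 = 44.35%

44.35%


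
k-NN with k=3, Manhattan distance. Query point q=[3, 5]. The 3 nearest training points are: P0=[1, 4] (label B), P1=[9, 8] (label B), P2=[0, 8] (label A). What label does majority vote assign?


d(q,P0) = 3  (label B)
d(q,P1) = 9  (label B)
d(q,P2) = 6  (label A)
Votes: A=1, B=2
Majority → B

B


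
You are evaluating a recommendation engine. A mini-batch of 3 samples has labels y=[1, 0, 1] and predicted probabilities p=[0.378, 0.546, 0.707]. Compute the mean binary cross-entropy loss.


L[0] = -ln(0.378) = 0.9729
L[1] = -ln(1-0.546) = -ln(0.454) = 0.7897
L[2] = -ln(0.707) = 0.3467
mean = (0.9729 + 0.7897 + 0.3467)/3 = 0.7031

0.7031


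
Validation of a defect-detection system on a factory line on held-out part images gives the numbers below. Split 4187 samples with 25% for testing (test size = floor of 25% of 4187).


Test = ⌊4187·25/100⌋ = 1046
Train = 4187 - 1046 = 3141

Train: 3141, Test: 1046


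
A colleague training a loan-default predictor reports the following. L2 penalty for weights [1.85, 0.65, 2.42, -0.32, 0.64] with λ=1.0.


‖w‖₂² = (1.85)² + (0.65)² + (2.42)² + (-0.32)² + (0.64)²
     = 3.4225 + 0.4225 + 5.8564 + 0.1024 + 0.4096
     = 10.2134
λ·‖w‖₂² = 1.0·10.2134 = 10.2134

10.2134


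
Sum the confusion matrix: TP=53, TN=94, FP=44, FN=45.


Total = TP + TN + FP + FN
= 53 + 94 + 44 + 45
= 236
(Predicted positive: 97, predicted negative: 139)

236


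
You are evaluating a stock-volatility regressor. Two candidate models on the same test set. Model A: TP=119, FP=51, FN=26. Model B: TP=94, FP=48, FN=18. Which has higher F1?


Model A: P=119/170=0.7, R=119/145=0.8207, F1=2PR/(P+R)=2TP/(2TP+FP+FN)=238/315=0.7556
Model B: P=94/142=0.662, R=94/112=0.8393, F1=2PR/(P+R)=2TP/(2TP+FP+FN)=188/254=0.7402
0.7556 > 0.7402 → Model A

Model A


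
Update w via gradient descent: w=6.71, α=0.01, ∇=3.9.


w_new = w - α·∇
= 6.71 - 0.01·3.9
= 6.71 - 0.039
= 6.671

6.671


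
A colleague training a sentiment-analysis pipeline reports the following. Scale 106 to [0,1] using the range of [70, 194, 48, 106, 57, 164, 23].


min=23, max=194
(106-23)/(194-23) = 83/171 = 0.4854

0.4854


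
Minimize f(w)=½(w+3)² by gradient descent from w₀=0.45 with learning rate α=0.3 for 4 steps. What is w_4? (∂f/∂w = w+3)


step 1: grad = 0.45+3 = 3.45; w = 0.45 - 0.3·(3.45) = -0.585
step 2: grad = -0.585+3 = 2.415; w = -0.585 - 0.3·(2.415) = -1.3095
step 3: grad = -1.3095+3 = 1.6905; w = -1.3095 - 0.3·(1.6905) = -1.81665
step 4: grad = -1.81665+3 = 1.18335; w = -1.81665 - 0.3·(1.18335) = -2.171655

-2.171655


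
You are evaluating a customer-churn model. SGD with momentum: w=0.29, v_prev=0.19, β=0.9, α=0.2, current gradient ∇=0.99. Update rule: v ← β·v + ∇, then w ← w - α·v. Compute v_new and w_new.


v_new = 0.9·0.19 + 0.99 = 0.171 + 0.99 = 1.161
w_new = 0.29 - 0.2·1.161 = 0.29 - 0.2322 = 0.0578

v_new=1.161, w_new=0.0578


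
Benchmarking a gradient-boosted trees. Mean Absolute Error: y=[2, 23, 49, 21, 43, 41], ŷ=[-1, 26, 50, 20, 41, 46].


Absolute errors: |2+ 1|=3, |23-26|=3, |49-50|=1, |21-20|=1, |43-41|=2, |41-46|=5
Sum = 15
MAE = 15/6 = 5/2

5/2


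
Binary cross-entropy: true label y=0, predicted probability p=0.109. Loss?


BCE = -[y·ln(p) + (1-y)·ln(1-p)]
= -0 - 1·ln(1-0.109)
= -ln(0.891) = 0.1154

0.1154


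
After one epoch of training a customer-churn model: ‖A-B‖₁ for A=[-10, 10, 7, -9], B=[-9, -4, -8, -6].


d = |-10+ 9| + |10+ 4| + |7+ 8| + |-9+ 6|
  = 1 + 14 + 15 + 3
  = 33

33


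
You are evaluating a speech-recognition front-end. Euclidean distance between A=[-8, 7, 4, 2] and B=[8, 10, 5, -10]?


d = √((-8-8)² + (7-10)² + (4-5)² + (2+ 10)²)
  = √(256 + 9 + 1 + 144)
  = √410 = 20.2485

20.2485


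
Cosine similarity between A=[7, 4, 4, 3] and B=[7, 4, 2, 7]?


A·B = 7·7 + 4·4 + 4·2 + 3·7 = 94
‖A‖ = √90 = 9.4868, ‖B‖ = √118 = 10.8628
cos = 94/(√90·√118) = 94/√10620 = 0.9121

0.9121


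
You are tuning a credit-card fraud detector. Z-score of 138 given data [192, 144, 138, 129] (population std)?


μ = 150.75, σ = 24.4067
z = (138 - 150.75)/24.4067 = -0.5224

-0.5224


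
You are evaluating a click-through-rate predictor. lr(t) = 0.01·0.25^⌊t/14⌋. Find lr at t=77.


n_drops = ⌊77/14⌋ = 5
lr = 0.01·0.25^5 = 0.01·0.0009765625 = 0.000009765625

0.000009765625


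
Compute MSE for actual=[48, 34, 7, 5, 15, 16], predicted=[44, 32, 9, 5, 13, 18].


Squared errors: (48-44)²=16, (34-32)²=4, (7-9)²=4, (5-5)²=0, (15-13)²=4, (16-18)²=4
Sum = 32
MSE = 32/6 = 16/3

16/3


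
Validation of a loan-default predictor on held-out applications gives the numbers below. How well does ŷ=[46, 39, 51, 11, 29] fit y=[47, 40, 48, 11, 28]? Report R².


ȳ = 34.8
SS_res = Σ(y-ŷ)² = 12
SS_tot = Σ(y-ȳ)² = 962.8
R² = 1 - SS_res/SS_tot = 1 - 0.0125 = 0.9875

0.9875


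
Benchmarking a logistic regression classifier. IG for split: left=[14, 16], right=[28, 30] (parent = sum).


Parent = [42, 46], H_parent = 0.9985
H_left = 0.9968 (n=30), H_right = 0.9991 (n=58)
H_children = (30/88)·0.9968 + (58/88)·0.9991 = 0.9983
IG = 0.9985 - 0.9983 = 0.0002

0.0002


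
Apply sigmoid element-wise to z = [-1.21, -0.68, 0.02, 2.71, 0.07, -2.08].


σ(-1.21) = 1/(1+e^1.21) = 0.2297
σ(-0.68) = 1/(1+e^0.68) = 0.3363
σ(0.02) = 1/(1+e^-0.02) = 0.505
σ(2.71) = 1/(1+e^-2.71) = 0.9376
σ(0.07) = 1/(1+e^-0.07) = 0.5175
σ(-2.08) = 1/(1+e^2.08) = 0.1111
result = [0.2297, 0.3363, 0.505, 0.9376, 0.5175, 0.1111]

[0.2297, 0.3363, 0.505, 0.9376, 0.5175, 0.1111]


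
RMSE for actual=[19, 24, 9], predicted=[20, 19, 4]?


MSE = 51/3 = 17
RMSE = √(51/3) = 4.1231

4.1231


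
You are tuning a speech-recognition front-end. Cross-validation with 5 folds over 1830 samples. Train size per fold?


Fold size = 1830/5 = 366
Training per fold = 1830 - 366 = 1464

1464


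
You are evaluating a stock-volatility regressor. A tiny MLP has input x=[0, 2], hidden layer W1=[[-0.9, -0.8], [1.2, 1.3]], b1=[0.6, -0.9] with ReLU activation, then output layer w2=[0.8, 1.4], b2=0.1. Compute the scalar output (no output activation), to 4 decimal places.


z1[0] = (-0.9)·(0) + (-0.8)·(2) + 0.6 = -1.0
z1[1] = (1.2)·(0) + (1.3)·(2) - 0.9 = 1.7
h = ReLU(z1) = [0.0, 1.7]
output = (0.8)·(0.0) + (1.4)·(1.7) + 0.1 = 2.48

2.48


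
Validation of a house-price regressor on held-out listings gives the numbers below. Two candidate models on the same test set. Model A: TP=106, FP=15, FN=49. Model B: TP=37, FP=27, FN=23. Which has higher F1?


Model A: P=106/121=0.876, R=106/155=0.6839, F1=2PR/(P+R)=2TP/(2TP+FP+FN)=212/276=0.7681
Model B: P=37/64=0.5781, R=37/60=0.6167, F1=2PR/(P+R)=2TP/(2TP+FP+FN)=74/124=0.5968
0.7681 > 0.5968 → Model A

Model A


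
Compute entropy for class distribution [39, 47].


Probabilities: [39/86, 47/86] ≈ [0.4535, 0.5465]
H = -((39/86)·log₂(39/86) + (47/86)·log₂(47/86))
  = 0.9937 bits

0.9937 bits


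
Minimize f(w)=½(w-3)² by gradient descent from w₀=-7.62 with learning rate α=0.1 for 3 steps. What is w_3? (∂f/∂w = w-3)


step 1: grad = -7.62-3 = -10.62; w = -7.62 - 0.1·(-10.62) = -6.558
step 2: grad = -6.558-3 = -9.558; w = -6.558 - 0.1·(-9.558) = -5.6022
step 3: grad = -5.6022-3 = -8.6022; w = -5.6022 - 0.1·(-8.6022) = -4.74198

-4.74198


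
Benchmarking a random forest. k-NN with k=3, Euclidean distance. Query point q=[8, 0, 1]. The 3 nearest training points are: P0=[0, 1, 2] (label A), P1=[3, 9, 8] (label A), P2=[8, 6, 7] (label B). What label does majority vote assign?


d(q,P0) = 8.124  (label A)
d(q,P1) = 12.4499  (label A)
d(q,P2) = 8.4853  (label B)
Votes: A=2, B=1
Majority → A

A


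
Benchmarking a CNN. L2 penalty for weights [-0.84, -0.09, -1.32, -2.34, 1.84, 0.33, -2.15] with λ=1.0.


‖w‖₂² = (-0.84)² + (-0.09)² + (-1.32)² + (-2.34)² + (1.84)² + (0.33)² + (-2.15)²
     = 0.7056 + 0.0081 + 1.7424 + 5.4756 + 3.3856 + 0.1089 + 4.6225
     = 16.0487
λ·‖w‖₂² = 1.0·16.0487 = 16.0487

16.0487


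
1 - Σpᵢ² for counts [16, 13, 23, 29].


Probabilities: [16/81, 13/81, 23/81, 29/81] ≈ [0.1975, 0.1605, 0.284, 0.358]
Σpᵢ² = (256 + 169 + 529 + 841)/81² = 1795/6561
Gini = 1 - Σpᵢ² = 1 - 1795/6561 = 0.7264

0.7264


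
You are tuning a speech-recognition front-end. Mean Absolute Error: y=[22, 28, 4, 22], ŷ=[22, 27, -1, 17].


Absolute errors: |22-22|=0, |28-27|=1, |4+ 1|=5, |22-17|=5
Sum = 11
MAE = 11/4 = 11/4

11/4


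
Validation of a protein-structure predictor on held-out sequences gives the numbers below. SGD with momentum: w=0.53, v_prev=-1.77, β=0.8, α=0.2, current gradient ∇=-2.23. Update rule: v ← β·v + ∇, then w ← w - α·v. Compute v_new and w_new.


v_new = 0.8·-1.77 - 2.23 = -1.416 - 2.23 = -3.646
w_new = 0.53 - 0.2·-3.646 = 0.53 + 0.7292 = 1.2592

v_new=-3.646, w_new=1.2592


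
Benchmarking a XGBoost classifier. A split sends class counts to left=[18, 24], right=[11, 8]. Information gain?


Parent = [29, 32], H_parent = 0.9983
H_left = 0.9852 (n=42), H_right = 0.9819 (n=19)
H_children = (42/61)·0.9852 + (19/61)·0.9819 = 0.9842
IG = 0.9983 - 0.9842 = 0.0141

0.0141


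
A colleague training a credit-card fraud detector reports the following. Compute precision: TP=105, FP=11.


Precision = TP/(TP+FP)
= 105/(105+11)
= 105/116 = 90.52%

90.52%


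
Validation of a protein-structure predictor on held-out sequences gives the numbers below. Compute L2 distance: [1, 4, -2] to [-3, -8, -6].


d = √((1+ 3)² + (4+ 8)² + (-2+ 6)²)
  = √(16 + 144 + 16)
  = √176 = 13.2665

13.2665


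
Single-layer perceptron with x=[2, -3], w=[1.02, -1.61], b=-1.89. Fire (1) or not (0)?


z = (2)·(1.02) + (-3)·(-1.61) - 1.89
  = 4.98
step(z) = 1 (z≥0)

1


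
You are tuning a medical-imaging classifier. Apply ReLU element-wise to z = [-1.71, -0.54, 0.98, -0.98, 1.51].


ReLU(-1.71) = max(0, -1.71) = 0.0
ReLU(-0.54) = max(0, -0.54) = 0.0
ReLU(0.98) = max(0, 0.98) = 0.98
ReLU(-0.98) = max(0, -0.98) = 0.0
ReLU(1.51) = max(0, 1.51) = 1.51
result = [0.0, 0.0, 0.98, 0.0, 1.51]

[0.0, 0.0, 0.98, 0.0, 1.51]


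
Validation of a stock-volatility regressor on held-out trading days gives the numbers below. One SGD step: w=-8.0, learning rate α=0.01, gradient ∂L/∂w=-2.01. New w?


w_new = w - α·∇
= -8.0 - 0.01·-2.01
= -8.0 + 0.0201
= -7.9799

-7.9799


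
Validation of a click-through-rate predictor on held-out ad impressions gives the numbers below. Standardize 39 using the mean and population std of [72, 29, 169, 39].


μ = 77.25, σ = 55.3099
z = (39 - 77.25)/55.3099 = -0.6916

-0.6916


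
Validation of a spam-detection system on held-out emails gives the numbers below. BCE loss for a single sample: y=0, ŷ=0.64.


BCE = -[y·ln(p) + (1-y)·ln(1-p)]
= -0 - 1·ln(1-0.64)
= -ln(0.36) = 1.0217

1.0217


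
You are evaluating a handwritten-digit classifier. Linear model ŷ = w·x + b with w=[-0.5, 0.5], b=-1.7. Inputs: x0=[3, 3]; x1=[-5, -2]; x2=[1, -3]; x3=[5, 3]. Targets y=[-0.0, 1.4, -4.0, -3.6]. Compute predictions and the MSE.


ŷ0 = (-0.5)·(3) + (0.5)·(3) - 1.7 = -1.7
ŷ1 = (-0.5)·(-5) + (0.5)·(-2) - 1.7 = -0.2
ŷ2 = (-0.5)·(1) + (0.5)·(-3) - 1.7 = -3.7
ŷ3 = (-0.5)·(5) + (0.5)·(3) - 1.7 = -2.7
errors² = [2.89, 2.56, 0.09, 0.81]
MSE = 6.3500/4 = 1.5875

1.5875


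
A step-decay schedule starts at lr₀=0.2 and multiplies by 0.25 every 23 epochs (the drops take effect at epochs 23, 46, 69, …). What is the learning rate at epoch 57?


n_drops = ⌊57/23⌋ = 2
lr = 0.2·0.25^2 = 0.2·0.0625 = 0.0125

0.0125


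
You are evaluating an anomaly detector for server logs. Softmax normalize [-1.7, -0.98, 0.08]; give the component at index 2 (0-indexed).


Exponentials: e^-1.7=0.1827, e^-0.98=0.3753, e^0.08=1.0833
Sum = 1.6413
Softmax = [0.1113, 0.2287, 0.66]
p[2] = 1.0833/1.6413 = 0.66

0.66


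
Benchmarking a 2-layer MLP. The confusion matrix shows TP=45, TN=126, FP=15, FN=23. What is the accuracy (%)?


Accuracy = (TP+TN)/(TP+TN+FP+FN)
= (45+126)/(209)
= 171/209 = 81.82%

81.82%


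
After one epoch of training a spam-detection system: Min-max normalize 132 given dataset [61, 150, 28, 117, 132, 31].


min=28, max=150
(132-28)/(150-28) = 104/122 = 0.8525

0.8525


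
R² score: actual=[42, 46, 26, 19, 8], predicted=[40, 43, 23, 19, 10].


ȳ = 28.2
SS_res = Σ(y-ŷ)² = 26
SS_tot = Σ(y-ȳ)² = 1004.8
R² = 1 - SS_res/SS_tot = 1 - 0.0259 = 0.9741

0.9741


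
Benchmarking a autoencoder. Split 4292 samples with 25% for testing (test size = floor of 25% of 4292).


Test = ⌊4292·25/100⌋ = 1073
Train = 4292 - 1073 = 3219

Train: 3219, Test: 1073


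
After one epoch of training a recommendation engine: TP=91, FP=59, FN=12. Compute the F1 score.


Precision = 91/150 = 0.6067
Recall = 91/103 = 0.8835
F1 = 2·P·R/(P+R) = 2·TP/(2·TP+FP+FN) = 182/(182+59+12) = 182/253 = 0.7194

0.7194


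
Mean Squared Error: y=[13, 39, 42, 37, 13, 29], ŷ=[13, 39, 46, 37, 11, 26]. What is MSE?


Squared errors: (13-13)²=0, (39-39)²=0, (42-46)²=16, (37-37)²=0, (13-11)²=4, (29-26)²=9
Sum = 29
MSE = 29/6 = 29/6

29/6


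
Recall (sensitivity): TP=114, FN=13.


Recall = TP/(TP+FN)
= 114/(114+13)
= 114/127 = 89.76%

89.76%


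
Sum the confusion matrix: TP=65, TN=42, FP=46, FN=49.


Total = TP + TN + FP + FN
= 65 + 42 + 46 + 49
= 202
(Predicted positive: 111, predicted negative: 91)

202


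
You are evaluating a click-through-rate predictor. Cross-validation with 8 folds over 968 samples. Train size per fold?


Fold size = 968/8 = 121
Training per fold = 968 - 121 = 847

847


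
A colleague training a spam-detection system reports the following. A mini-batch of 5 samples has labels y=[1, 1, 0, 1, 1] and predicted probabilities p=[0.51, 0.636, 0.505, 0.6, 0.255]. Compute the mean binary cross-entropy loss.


L[0] = -ln(0.51) = 0.6733
L[1] = -ln(0.636) = 0.4526
L[2] = -ln(1-0.505) = -ln(0.495) = 0.7032
L[3] = -ln(0.6) = 0.5108
L[4] = -ln(0.255) = 1.3665
mean = (0.6733 + 0.4526 + 0.7032 + 0.5108 + 1.3665)/5 = 0.7413

0.7413


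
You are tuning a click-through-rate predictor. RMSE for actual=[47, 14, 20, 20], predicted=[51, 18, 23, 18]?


MSE = 45/4 = 11.25
RMSE = √(45/4) = 3.3541

3.3541


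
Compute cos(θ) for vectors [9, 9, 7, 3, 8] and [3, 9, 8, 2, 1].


A·B = 9·3 + 9·9 + 7·8 + 3·2 + 8·1 = 178
‖A‖ = √284 = 16.8523, ‖B‖ = √159 = 12.6095
cos = 178/(√284·√159) = 178/√45156 = 0.8376

0.8376


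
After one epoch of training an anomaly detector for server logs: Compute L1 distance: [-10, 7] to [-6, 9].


d = |-10+ 6| + |7-9|
  = 4 + 2
  = 6

6


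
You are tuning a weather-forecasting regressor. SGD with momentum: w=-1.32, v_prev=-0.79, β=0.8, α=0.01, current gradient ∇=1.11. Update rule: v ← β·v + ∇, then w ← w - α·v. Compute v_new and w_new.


v_new = 0.8·-0.79 + 1.11 = -0.632 + 1.11 = 0.478
w_new = -1.32 - 0.01·0.478 = -1.32 - 0.00478 = -1.32478

v_new=0.478, w_new=-1.32478


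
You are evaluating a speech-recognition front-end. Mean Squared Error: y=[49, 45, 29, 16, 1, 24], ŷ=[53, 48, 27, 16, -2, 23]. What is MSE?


Squared errors: (49-53)²=16, (45-48)²=9, (29-27)²=4, (16-16)²=0, (1+ 2)²=9, (24-23)²=1
Sum = 39
MSE = 39/6 = 13/2

13/2


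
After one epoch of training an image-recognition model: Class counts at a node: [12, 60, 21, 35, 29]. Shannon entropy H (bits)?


Probabilities: [12/157, 60/157, 21/157, 35/157, 29/157] ≈ [0.0764, 0.3822, 0.1338, 0.2229, 0.1847]
H = -((12/157)·log₂(12/157) + (60/157)·log₂(60/157) + (21/157)·log₂(21/157) + (35/157)·log₂(35/157) + (29/157)·log₂(29/157))
  = 2.1349 bits

2.1349 bits


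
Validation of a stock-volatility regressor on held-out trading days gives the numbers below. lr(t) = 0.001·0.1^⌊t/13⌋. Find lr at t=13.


n_drops = ⌊13/13⌋ = 1
lr = 0.001·0.1^1 = 0.001·0.1 = 0.0001

0.0001


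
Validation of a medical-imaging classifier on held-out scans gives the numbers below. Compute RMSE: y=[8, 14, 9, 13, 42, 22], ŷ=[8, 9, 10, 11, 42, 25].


MSE = 39/6 = 6.5
RMSE = √(39/6) = 2.5495

2.5495


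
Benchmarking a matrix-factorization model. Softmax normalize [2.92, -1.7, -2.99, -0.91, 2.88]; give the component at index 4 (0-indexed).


Exponentials: e^2.92=18.5413, e^-1.7=0.1827, e^-2.99=0.0503, e^-0.91=0.4025, e^2.88=17.8143
Sum = 36.9911
Softmax = [0.5012, 0.0049, 0.0014, 0.0109, 0.4816]
p[4] = 17.8143/36.9911 = 0.4816

0.4816
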